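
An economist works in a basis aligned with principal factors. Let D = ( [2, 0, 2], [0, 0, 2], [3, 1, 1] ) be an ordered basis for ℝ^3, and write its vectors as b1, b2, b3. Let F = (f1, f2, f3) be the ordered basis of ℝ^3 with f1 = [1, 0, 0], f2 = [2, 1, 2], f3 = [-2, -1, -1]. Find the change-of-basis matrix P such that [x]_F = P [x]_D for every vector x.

Column j of P is [bj]_F, since P maps D-coordinates to F-coordinates.
Expressing b1 in F: b1 = 2f1 + 2f2 + 2f3, so column 1 of P is [2, 2, 2].
Doing the same for each bj gives P = [[2, 0, 1], [2, 2, 0], [2, 2, -1]].

[[2, 0, 1], [2, 2, 0], [2, 2, -1]]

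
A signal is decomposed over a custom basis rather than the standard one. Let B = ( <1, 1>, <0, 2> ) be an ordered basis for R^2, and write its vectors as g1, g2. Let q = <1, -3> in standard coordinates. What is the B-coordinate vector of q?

[q]_B is the unique c with M c = q, where M has columns g1, g2.
System: c_1 + 0c_2 = 1, c_1 + 2c_2 = -3; solving gives c_1 = 1, c_2 = -2.
Check: g1 - 2g2 = <1, -3>.

<1, -2>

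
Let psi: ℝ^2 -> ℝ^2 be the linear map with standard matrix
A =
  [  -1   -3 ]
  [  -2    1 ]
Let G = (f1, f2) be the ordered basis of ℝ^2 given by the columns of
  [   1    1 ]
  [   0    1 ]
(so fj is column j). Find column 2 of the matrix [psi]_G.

Compute psi(f2) = A f2 = [-4, -1] in standard coordinates.
Then write this in G-coordinates: solve for y in y_1 f1 + y_2 f2 = [-4, -1].
This gives y = [-3, -1], which is column 2 of [psi]_G.

[-3, -1]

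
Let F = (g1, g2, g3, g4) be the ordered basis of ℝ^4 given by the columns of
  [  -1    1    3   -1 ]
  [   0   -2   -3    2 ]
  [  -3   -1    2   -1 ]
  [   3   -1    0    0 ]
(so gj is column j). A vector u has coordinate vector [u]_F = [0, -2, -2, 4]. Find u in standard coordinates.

[-12, 18, -6, 2]

The coordinates say u = 0·g1 - 2g2 - 2g3 + 4g4; adding the scaled basis vectors gives [-12, 18, -6, 2].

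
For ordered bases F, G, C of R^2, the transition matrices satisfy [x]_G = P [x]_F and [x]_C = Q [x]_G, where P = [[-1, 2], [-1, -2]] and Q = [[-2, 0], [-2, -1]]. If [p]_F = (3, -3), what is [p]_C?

Composing the changes, [p]_C = Q P [p]_F.
Q P = [[2, -4], [3, -2]]; applying this to (3, -3) gives (18, 15).

(18, 15)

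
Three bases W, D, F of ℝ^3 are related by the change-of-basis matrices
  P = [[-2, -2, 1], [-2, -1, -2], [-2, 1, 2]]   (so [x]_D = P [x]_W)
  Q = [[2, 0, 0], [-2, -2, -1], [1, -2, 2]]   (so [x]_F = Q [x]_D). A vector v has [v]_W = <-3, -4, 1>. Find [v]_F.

<30, -50, 7>

First [v]_D = P [v]_W = <15, 8, 4>.
Then [v]_F = Q [v]_D = <30, -50, 7>.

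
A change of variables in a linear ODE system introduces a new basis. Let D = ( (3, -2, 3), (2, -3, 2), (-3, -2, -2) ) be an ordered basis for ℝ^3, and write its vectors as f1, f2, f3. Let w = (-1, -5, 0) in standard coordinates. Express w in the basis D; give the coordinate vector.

Write w = c_1 f1 + ... + c_3 f3 and solve for the c_i.
Solving this 3x3 system gives c = (0, 1, 1).
Check: 0·f1 + f2 + f3 = (-1, -5, 0).

(0, 1, 1)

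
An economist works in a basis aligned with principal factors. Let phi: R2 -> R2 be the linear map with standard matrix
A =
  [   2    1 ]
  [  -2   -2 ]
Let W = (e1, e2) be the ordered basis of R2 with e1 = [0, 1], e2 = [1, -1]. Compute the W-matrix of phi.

[[-1, 1], [1, 1]]

Let P have columns e1, e2. Then [phi]_W = P^(-1) A P.
Here det P = -1, so P^(-1) is integer; computing A P first and then P^(-1)(A P) gives [[-1, 1], [1, 1]].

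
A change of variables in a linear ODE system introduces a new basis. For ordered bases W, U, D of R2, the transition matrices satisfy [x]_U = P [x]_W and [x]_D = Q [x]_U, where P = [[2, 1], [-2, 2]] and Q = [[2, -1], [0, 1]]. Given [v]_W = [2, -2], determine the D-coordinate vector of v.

Apply P to get U-coordinates [2, -8], then Q to get D-coordinates.
The result is [v]_D = [12, -8].

[12, -8]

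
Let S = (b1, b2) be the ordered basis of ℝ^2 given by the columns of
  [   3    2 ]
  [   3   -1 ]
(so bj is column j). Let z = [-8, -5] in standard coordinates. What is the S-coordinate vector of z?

[z]_S is the unique c with M c = z, where M has columns b1, b2.
System: 3c_1 + 2c_2 = -8, 3c_1 - c_2 = -5; solving gives c_1 = -2, c_2 = -1.
Check: -2b1 - b2 = [-8, -5].

[-2, -1]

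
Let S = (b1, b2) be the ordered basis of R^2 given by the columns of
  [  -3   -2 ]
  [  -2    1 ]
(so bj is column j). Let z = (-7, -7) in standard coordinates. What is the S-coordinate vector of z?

Write z = c_1 b1 + c_2 b2 and solve for the c_i.
System: -3c_1 - 2c_2 = -7, -2c_1 + c_2 = -7; solving gives c_1 = 3, c_2 = -1.
Check: 3b1 - b2 = (-7, -7).

(3, -1)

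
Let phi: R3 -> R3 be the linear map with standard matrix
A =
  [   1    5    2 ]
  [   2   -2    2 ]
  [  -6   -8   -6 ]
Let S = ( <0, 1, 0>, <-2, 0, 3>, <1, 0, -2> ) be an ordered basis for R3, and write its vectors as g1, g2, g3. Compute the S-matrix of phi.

[[-2, 2, -2], [-2, -2, 0], [1, 0, -3]]

The j-th column of [phi]_S is [phi(gj)]_S.
phi(g1) = A g1 = <5, -2, -8> = -2g1 - 2g2 + g3, so column 1 is <-2, -2, 1>.
Repeating for g2, g3 and assembling the columns gives [[-2, 2, -2], [-2, -2, 0], [1, 0, -3]].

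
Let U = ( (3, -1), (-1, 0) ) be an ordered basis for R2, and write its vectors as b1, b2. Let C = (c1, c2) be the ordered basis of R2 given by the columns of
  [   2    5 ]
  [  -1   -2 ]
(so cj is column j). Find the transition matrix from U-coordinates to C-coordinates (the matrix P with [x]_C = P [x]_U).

Take x = bj: its U-coordinates are the j-th standard unit vector, so P e_j — column j of P — equals [bj]_C.
b1 = -c1 + c2, giving column 1 = (-1, 1); repeating for each j gives P = [[-1, 2], [1, -1]].

[[-1, 2], [1, -1]]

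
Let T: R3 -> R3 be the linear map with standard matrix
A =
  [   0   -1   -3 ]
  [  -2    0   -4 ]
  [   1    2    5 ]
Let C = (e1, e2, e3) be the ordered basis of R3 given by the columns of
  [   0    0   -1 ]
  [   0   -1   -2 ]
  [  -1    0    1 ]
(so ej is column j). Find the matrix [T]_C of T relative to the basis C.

[[2, 1, 1], [2, 2, 0], [-3, -1, 1]]

With P the matrix whose columns are e1, ..., e3, [T]_C = P^(-1) A P.
Column by column: T(e1) = A e1 = (3, 4, -5); its C-coordinates (2, 2, -3) give column 1.
Continuing for each basis vector yields [T]_C = [[2, 1, 1], [2, 2, 0], [-3, -1, 1]].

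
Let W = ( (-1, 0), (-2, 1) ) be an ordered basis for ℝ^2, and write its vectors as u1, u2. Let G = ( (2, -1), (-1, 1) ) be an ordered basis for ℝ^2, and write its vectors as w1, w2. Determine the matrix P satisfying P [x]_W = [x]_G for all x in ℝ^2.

Column j of P is [uj]_G, since P maps W-coordinates to G-coordinates.
Expressing u1 in G: u1 = -w1 - w2, so column 1 of P is (-1, -1).
Doing the same for each uj gives P = [[-1, -1], [-1, 0]].

[[-1, -1], [-1, 0]]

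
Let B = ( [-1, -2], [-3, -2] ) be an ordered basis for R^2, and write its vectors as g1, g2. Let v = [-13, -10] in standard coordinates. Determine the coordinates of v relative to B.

[1, 4]

We seek scalars with c_1 g1 + c_2 g2 = v; equivalently solve M c = v where the columns of M are g1, g2.
System: -c_1 - 3c_2 = -13, -2c_1 - 2c_2 = -10; solving gives c_1 = 1, c_2 = 4.
Check: g1 + 4g2 = [-13, -10].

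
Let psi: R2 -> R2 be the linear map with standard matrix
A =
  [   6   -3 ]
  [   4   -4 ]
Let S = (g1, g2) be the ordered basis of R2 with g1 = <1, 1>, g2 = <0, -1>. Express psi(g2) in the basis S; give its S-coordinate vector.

Compute psi(g2) = A g2 = <3, 4> in standard coordinates.
Then write this in S-coordinates: solve for y in y_1 g1 + y_2 g2 = <3, 4>.
This gives y = <3, -1>, which is column 2 of [psi]_S.

<3, -1>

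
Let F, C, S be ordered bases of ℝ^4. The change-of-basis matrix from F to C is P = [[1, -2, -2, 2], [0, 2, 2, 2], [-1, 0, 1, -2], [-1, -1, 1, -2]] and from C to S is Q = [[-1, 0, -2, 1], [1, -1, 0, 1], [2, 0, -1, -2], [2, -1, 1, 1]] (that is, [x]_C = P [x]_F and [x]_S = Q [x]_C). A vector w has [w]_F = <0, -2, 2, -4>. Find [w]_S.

<0, 12, -50, 14>

First [w]_C = P [w]_F = <-8, -8, 10, 12>.
Then [w]_S = Q [w]_C = <0, 12, -50, 14>.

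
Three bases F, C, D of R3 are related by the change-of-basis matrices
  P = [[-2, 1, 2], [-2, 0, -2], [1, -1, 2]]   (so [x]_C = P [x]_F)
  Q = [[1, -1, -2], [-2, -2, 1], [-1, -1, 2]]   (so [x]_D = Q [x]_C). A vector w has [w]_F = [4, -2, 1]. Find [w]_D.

First [w]_C = P [w]_F = [-8, -10, 8].
Then [w]_D = Q [w]_C = [-14, 44, 34].

[-14, 44, 34]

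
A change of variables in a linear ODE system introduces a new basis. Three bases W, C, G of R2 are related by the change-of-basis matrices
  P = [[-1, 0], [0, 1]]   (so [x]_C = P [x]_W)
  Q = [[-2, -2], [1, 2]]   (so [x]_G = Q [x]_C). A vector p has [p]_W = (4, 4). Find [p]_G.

Composing the changes, [p]_G = Q P [p]_W.
Q P = [[2, -2], [-1, 2]]; applying this to (4, 4) gives (0, 4).

(0, 4)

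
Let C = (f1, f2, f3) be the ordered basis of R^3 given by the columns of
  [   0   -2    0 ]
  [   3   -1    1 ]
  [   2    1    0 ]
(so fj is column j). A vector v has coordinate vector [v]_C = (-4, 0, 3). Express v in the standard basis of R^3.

(0, -9, -8)

The coordinates say v = -4f1 + 0·f2 + 3f3; adding the scaled basis vectors gives (0, -9, -8).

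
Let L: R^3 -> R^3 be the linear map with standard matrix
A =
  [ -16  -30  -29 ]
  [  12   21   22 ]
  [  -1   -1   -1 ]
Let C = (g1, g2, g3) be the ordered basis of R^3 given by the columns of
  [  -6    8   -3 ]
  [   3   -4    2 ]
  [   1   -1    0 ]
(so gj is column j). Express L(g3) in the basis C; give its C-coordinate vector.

[-2, -3, 0]

Column 3 of [L]_C is the C-coordinate vector of L(g3).
In standard coordinates L(g3) = A g3 = [-12, 6, 1].
Converting to C: [-12, 6, 1] = -2g1 - 3g2 + 0·g3, so the coordinate vector is [-2, -3, 0].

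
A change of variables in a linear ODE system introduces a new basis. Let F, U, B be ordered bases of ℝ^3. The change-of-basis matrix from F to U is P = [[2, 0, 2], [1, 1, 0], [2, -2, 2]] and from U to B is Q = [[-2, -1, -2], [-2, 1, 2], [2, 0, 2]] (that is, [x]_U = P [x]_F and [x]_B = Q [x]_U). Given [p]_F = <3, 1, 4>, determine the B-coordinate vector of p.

<-56, 0, 52>

Composing the changes, [p]_B = Q P [p]_F.
Q P = [[-9, 3, -8], [1, -3, 0], [8, -4, 8]]; applying this to <3, 1, 4> gives <-56, 0, 52>.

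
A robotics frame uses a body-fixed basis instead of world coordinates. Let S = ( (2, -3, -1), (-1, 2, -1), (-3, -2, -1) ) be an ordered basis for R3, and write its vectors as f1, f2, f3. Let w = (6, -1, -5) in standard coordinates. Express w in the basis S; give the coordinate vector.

(3, 3, -1)

[w]_S is the unique c with M c = w, where M has columns f1, ..., f3.
Gaussian elimination on [M | w] yields c = (3, 3, -1).
Check: 3f1 + 3f2 - f3 = (6, -1, -5).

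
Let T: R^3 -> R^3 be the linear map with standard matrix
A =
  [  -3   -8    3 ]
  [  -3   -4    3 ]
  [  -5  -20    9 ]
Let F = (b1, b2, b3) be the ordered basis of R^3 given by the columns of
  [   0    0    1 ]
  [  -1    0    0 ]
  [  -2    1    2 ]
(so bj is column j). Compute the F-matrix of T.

With P the matrix whose columns are b1, ..., b3, [T]_F = P^(-1) A P.
Column by column: T(b1) = A b1 = [2, -2, 2]; its F-coordinates [2, 2, 2] give column 1.
Continuing for each basis vector yields [T]_F = [[2, -3, -3], [2, -3, 1], [2, 3, 3]].

[[2, -3, -3], [2, -3, 1], [2, 3, 3]]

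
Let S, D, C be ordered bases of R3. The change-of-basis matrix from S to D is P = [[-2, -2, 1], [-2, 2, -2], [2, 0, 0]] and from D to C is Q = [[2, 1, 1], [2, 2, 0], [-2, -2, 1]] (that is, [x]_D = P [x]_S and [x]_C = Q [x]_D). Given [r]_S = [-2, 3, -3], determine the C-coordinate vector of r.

Composing the changes, [r]_C = Q P [r]_S.
Q P = [[-4, -2, 0], [-8, 0, -2], [10, 0, 2]]; applying this to [-2, 3, -3] gives [2, 22, -26].

[2, 22, -26]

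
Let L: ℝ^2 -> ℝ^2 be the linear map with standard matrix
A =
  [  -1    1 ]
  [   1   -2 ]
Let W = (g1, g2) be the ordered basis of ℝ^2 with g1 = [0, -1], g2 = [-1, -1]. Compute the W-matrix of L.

[[-3, -1], [1, 0]]

The j-th column of [L]_W is [L(gj)]_W.
L(g1) = A g1 = [-1, 2] = -3g1 + g2, so column 1 is [-3, 1].
Repeating for g2 and assembling the columns gives [[-3, -1], [1, 0]].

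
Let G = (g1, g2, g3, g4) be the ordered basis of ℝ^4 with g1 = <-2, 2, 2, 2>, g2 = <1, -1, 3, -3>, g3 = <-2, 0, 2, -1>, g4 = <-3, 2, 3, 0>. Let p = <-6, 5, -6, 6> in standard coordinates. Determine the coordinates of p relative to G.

Write p = c_1 g1 + ... + c_4 g4 and solve for the c_i.
Solving this 4x4 system gives c = (-2, -3, -1, 3).
Check: -2g1 - 3g2 - g3 + 3g4 = <-6, 5, -6, 6>.

<-2, -3, -1, 3>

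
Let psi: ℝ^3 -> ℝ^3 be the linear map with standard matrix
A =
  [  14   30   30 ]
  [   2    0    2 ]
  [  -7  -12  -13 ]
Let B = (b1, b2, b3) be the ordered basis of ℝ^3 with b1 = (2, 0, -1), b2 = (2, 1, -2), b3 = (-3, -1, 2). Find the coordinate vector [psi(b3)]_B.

Column 3 of [psi]_B is the B-coordinate vector of psi(b3).
In standard coordinates psi(b3) = A b3 = (-12, -2, 7).
Converting to B: (-12, -2, 7) = -3b1 + 0·b2 + 2b3, so the coordinate vector is (-3, 0, 2).

(-3, 0, 2)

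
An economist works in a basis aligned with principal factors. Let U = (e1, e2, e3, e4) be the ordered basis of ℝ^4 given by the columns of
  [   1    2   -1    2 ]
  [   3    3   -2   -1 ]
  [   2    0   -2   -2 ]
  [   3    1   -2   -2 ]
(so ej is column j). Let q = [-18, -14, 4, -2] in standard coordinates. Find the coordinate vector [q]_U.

[q]_U is the unique c with M c = q, where M has columns e1, ..., e4.
Solving this 4x4 system gives c = (-2, -4, 0, -4).
Check: -2e1 - 4e2 + 0·e3 - 4e4 = [-18, -14, 4, -2].

[-2, -4, 0, -4]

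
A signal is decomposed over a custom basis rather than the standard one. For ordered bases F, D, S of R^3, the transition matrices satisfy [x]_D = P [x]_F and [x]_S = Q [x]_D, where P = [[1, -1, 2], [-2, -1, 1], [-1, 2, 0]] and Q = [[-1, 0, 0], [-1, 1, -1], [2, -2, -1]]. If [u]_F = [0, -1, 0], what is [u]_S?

Apply P to get D-coordinates [1, 1, -2], then Q to get S-coordinates.
The result is [u]_S = [-1, 2, 2].

[-1, 2, 2]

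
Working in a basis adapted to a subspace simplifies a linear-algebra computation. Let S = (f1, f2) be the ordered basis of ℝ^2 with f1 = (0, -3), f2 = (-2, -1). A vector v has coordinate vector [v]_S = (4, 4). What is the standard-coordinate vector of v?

(-8, -16)

By definition v = 4f1 + 4f2.
Summing componentwise gives (-8, -16).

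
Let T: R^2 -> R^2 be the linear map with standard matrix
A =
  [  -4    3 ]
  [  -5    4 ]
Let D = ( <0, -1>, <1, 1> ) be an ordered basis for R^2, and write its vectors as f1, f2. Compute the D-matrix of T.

[[1, 0], [-3, -1]]

The j-th column of [T]_D is [T(fj)]_D.
T(f1) = A f1 = <-3, -4> = f1 - 3f2, so column 1 is <1, -3>.
Repeating for f2 and assembling the columns gives [[1, 0], [-3, -1]].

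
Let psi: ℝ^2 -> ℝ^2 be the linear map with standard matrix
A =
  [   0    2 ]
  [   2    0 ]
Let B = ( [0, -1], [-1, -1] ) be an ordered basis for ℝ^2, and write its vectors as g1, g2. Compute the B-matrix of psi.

With P the matrix whose columns are g1, g2, [psi]_B = P^(-1) A P.
Column by column: psi(g1) = A g1 = [-2, 0]; its B-coordinates [-2, 2] give column 1.
Continuing for each basis vector yields [psi]_B = [[-2, 0], [2, 2]].

[[-2, 0], [2, 2]]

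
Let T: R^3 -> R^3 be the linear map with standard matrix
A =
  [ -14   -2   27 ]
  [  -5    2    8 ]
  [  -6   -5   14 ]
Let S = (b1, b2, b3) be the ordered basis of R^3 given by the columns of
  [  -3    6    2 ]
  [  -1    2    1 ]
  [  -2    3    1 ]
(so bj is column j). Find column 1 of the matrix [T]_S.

Column 1 of [T]_S is the S-coordinate vector of T(b1).
In standard coordinates T(b1) = A b1 = <-10, -3, -5>.
Converting to S: <-10, -3, -5> = 0·b1 - 2b2 + b3, so the coordinate vector is <0, -2, 1>.

<0, -2, 1>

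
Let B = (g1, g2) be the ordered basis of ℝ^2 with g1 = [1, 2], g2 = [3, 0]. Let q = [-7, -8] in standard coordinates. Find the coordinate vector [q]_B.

[q]_B is the unique c with M c = q, where M has columns g1, g2.
System: c_1 + 3c_2 = -7, 2c_1 + 0c_2 = -8; solving gives c_1 = -4, c_2 = -1.
Check: -4g1 - g2 = [-7, -8].

[-4, -1]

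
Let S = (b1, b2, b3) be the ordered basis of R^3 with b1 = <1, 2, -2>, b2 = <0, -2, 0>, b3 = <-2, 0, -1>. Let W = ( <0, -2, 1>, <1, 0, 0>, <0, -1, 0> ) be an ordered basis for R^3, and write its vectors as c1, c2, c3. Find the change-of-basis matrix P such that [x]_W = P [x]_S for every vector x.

Column j of P is [bj]_W, since P maps S-coordinates to W-coordinates.
Expressing b1 in W: b1 = -2c1 + c2 + 2c3, so column 1 of P is <-2, 1, 2>.
Doing the same for each bj gives P = [[-2, 0, -1], [1, 0, -2], [2, 2, 2]].

[[-2, 0, -1], [1, 0, -2], [2, 2, 2]]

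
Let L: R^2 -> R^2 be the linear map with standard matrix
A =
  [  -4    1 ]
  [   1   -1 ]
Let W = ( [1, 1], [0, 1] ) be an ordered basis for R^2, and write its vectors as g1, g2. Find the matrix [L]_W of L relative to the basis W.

[[-3, 1], [3, -2]]

Let P have columns g1, g2. Then [L]_W = P^(-1) A P.
Here det P = 1, so P^(-1) is integer; computing A P first and then P^(-1)(A P) gives [[-3, 1], [3, -2]].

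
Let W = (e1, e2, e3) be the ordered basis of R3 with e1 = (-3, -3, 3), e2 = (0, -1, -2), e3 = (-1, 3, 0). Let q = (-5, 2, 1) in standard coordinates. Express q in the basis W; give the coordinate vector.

Write q = c_1 e1 + ... + c_3 e3 and solve for the c_i.
Gaussian elimination on [M | q] yields c = (1, 1, 2).
Check: e1 + e2 + 2e3 = (-5, 2, 1).

(1, 1, 2)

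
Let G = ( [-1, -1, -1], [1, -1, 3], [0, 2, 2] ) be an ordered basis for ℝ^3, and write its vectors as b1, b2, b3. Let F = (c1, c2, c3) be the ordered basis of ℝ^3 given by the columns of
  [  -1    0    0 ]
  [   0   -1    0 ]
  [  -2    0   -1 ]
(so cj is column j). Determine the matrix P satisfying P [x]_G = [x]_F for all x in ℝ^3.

Take x = bj: its G-coordinates are the j-th standard unit vector, so P e_j — column j of P — equals [bj]_F.
b1 = c1 + c2 - c3, giving column 1 = [1, 1, -1]; repeating for each j gives P = [[1, -1, 0], [1, 1, -2], [-1, -1, -2]].

[[1, -1, 0], [1, 1, -2], [-1, -1, -2]]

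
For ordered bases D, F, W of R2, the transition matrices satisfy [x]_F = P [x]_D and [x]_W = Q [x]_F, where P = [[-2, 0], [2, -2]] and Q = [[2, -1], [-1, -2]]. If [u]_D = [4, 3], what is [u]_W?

Composing the changes, [u]_W = Q P [u]_D.
Q P = [[-6, 2], [-2, 4]]; applying this to [4, 3] gives [-18, 4].

[-18, 4]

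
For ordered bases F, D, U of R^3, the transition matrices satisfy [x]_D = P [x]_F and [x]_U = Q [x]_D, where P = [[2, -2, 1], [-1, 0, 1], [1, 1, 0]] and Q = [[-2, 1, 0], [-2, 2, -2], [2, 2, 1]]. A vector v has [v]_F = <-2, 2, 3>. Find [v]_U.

<15, 20, 0>

First [v]_D = P [v]_F = <-5, 5, 0>.
Then [v]_U = Q [v]_D = <15, 20, 0>.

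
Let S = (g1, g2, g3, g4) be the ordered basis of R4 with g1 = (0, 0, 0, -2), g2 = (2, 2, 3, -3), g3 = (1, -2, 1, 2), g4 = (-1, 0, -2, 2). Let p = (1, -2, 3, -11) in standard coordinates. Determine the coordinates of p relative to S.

(4, -1, 0, -3)

We seek scalars with c_1 g1 + ... + c_4 g4 = p; equivalently solve M c = p where the columns of M are g1, ..., g4.
Row-reducing the augmented matrix [M | p] gives c = (4, -1, 0, -3).
Check: 4g1 - g2 + 0·g3 - 3g4 = (1, -2, 3, -11).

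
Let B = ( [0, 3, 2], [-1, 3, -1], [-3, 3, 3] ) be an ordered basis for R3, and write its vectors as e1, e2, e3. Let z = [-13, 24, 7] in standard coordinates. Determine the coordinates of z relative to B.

[1, 4, 3]

[z]_B is the unique c with M c = z, where M has columns e1, ..., e3.
Row-reducing the augmented matrix [M | z] gives c = (1, 4, 3).
Check: e1 + 4e2 + 3e3 = [-13, 24, 7].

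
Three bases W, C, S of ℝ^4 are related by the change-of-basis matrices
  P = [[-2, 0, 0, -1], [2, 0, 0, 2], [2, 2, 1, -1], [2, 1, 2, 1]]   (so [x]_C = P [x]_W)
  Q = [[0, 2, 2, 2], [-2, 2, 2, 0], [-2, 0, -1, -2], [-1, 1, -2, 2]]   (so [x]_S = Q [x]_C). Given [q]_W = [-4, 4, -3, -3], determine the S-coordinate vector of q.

[-54, -50, 4, -51]

Composing the changes, [q]_S = Q P [q]_W.
Q P = [[12, 6, 6, 4], [12, 4, 2, 4], [-2, -4, -5, 1], [4, -2, 2, 7]]; applying this to [-4, 4, -3, -3] gives [-54, -50, 4, -51].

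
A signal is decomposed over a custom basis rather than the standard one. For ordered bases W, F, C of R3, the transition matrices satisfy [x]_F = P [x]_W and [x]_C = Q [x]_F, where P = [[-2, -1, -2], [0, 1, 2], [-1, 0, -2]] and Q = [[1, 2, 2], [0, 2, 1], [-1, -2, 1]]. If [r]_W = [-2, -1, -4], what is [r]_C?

Apply P to get F-coordinates [13, -9, 10], then Q to get C-coordinates.
The result is [r]_C = [15, -8, 15].

[15, -8, 15]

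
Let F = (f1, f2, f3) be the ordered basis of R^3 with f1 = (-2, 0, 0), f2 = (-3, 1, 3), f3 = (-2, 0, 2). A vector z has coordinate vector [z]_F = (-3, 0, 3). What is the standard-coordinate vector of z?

(0, 0, 6)

The coordinates say z = -3f1 + 0·f2 + 3f3; adding the scaled basis vectors gives (0, 0, 6).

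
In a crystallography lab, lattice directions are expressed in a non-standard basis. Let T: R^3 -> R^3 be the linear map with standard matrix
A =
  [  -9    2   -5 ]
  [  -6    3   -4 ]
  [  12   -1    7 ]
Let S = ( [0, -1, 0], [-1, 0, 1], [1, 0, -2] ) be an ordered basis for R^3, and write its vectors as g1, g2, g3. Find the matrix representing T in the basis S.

Let P have columns g1, ..., g3. Then [T]_S = P^(-1) A P.
Here det P = 1, so P^(-1) is integer; computing A P first and then P^(-1)(A P) gives [[3, -2, -2], [3, -3, 0], [1, 1, 1]].

[[3, -2, -2], [3, -3, 0], [1, 1, 1]]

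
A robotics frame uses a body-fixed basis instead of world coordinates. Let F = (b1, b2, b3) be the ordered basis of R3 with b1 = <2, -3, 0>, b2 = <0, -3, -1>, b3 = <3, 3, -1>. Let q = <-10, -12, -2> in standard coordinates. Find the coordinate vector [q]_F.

We seek scalars with c_1 b1 + ... + c_3 b3 = q; equivalently solve M c = q where the columns of M are b1, ..., b3.
Solving this 3x3 system gives c = (-2, 4, -2).
Check: -2b1 + 4b2 - 2b3 = <-10, -12, -2>.

<-2, 4, -2>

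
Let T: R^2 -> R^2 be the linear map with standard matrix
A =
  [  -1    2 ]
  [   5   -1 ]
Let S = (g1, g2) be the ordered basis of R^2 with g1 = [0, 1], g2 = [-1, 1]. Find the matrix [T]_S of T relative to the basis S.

Let P have columns g1, g2. Then [T]_S = P^(-1) A P.
Here det P = 1, so P^(-1) is integer; computing A P first and then P^(-1)(A P) gives [[1, -3], [-2, -3]].

[[1, -3], [-2, -3]]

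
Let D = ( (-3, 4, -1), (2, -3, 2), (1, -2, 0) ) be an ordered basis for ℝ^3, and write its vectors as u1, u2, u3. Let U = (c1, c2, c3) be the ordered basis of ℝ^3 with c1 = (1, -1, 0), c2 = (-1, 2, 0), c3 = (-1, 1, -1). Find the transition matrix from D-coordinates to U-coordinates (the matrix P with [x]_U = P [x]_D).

Column j of P is [uj]_U, since P maps D-coordinates to U-coordinates.
Expressing u1 in U: u1 = -c1 + c2 + c3, so column 1 of P is (-1, 1, 1).
Doing the same for each uj gives P = [[-1, -1, 0], [1, -1, -1], [1, -2, 0]].

[[-1, -1, 0], [1, -1, -1], [1, -2, 0]]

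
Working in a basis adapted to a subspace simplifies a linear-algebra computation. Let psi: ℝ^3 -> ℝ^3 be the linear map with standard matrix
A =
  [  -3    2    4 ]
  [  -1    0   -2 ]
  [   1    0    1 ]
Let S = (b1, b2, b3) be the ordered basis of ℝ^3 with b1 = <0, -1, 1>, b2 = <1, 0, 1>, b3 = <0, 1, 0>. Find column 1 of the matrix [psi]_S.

<-1, 2, -3>

Column 1 of [psi]_S is the S-coordinate vector of psi(b1).
In standard coordinates psi(b1) = A b1 = <2, -2, 1>.
Converting to S: <2, -2, 1> = -b1 + 2b2 - 3b3, so the coordinate vector is <-1, 2, -3>.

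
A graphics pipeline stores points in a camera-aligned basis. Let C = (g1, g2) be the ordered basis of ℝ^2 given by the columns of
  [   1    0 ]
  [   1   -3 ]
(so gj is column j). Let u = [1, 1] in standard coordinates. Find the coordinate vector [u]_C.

[1, 0]

Write u = c_1 g1 + c_2 g2 and solve for the c_i.
System: c_1 + 0c_2 = 1, c_1 - 3c_2 = 1; solving gives c_1 = 1, c_2 = 0.
Check: g1 + 0·g2 = [1, 1].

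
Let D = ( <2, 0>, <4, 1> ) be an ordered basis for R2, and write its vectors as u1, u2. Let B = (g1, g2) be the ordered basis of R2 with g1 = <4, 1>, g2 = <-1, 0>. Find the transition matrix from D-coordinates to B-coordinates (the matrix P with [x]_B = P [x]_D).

[[0, 1], [-2, 0]]

Let M have columns uj and N have columns gj. Then for every x, N [x]_B = x = M [x]_D, so P = N^(-1) M.
Since det N = 1, N^(-1) has integer entries; multiplying gives P = [[0, 1], [-2, 0]].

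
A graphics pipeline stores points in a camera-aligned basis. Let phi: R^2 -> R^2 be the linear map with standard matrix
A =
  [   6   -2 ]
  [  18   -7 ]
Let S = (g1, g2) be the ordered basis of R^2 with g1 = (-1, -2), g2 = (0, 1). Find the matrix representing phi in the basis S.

The j-th column of [phi]_S is [phi(gj)]_S.
phi(g1) = A g1 = (-2, -4) = 2g1 + 0·g2, so column 1 is (2, 0).
Repeating for g2 and assembling the columns gives [[2, 2], [0, -3]].

[[2, 2], [0, -3]]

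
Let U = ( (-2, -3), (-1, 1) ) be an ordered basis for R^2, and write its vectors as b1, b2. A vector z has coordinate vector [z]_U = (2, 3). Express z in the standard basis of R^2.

z = M [z]_U, where M has columns b1, b2.
Carrying out the matrix-vector product, z = (-7, -3).

(-7, -3)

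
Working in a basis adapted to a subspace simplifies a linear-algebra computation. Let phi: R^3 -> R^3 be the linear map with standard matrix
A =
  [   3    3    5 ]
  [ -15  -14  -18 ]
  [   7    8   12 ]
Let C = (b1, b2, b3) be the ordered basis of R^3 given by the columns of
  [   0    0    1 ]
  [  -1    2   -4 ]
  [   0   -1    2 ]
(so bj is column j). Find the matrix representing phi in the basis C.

[[2, 2, -3], [2, -2, 3], [-3, 1, 1]]

The j-th column of [phi]_C is [phi(bj)]_C.
phi(b1) = A b1 = [-3, 14, -8] = 2b1 + 2b2 - 3b3, so column 1 is [2, 2, -3].
Repeating for b2, b3 and assembling the columns gives [[2, 2, -3], [2, -2, 3], [-3, 1, 1]].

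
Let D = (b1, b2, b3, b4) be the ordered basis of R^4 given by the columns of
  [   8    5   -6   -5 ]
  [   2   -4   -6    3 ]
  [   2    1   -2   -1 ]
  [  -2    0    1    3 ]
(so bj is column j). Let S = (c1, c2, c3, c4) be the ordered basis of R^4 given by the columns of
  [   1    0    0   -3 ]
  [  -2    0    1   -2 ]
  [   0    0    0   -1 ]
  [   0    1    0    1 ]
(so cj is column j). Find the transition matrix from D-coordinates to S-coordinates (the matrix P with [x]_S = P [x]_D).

Let M have columns bj and N have columns cj. Then for every x, N [x]_S = x = M [x]_D, so P = N^(-1) M.
Since det N = -1, N^(-1) has integer entries; multiplying gives P = [[2, 2, 0, -2], [0, 1, -1, 2], [2, -2, -2, 1], [-2, -1, 2, 1]].

[[2, 2, 0, -2], [0, 1, -1, 2], [2, -2, -2, 1], [-2, -1, 2, 1]]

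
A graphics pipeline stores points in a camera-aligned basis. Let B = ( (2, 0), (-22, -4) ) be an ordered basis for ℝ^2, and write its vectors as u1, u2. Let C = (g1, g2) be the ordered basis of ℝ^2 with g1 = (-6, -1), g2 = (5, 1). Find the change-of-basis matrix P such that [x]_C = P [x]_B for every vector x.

Let M have columns uj and N have columns gj. Then for every x, N [x]_C = x = M [x]_B, so P = N^(-1) M.
Since det N = -1, N^(-1) has integer entries; multiplying gives P = [[-2, 2], [-2, -2]].

[[-2, 2], [-2, -2]]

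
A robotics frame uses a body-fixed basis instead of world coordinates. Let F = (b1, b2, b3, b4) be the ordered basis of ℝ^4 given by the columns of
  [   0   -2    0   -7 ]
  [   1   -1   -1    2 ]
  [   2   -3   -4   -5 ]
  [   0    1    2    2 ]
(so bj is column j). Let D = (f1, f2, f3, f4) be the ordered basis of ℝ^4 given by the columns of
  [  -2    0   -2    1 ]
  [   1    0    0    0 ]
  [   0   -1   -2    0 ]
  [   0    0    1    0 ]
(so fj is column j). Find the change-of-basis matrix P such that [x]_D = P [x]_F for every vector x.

Take x = bj: its F-coordinates are the j-th standard unit vector, so P e_j — column j of P — equals [bj]_D.
b1 = f1 - 2f2 + 0·f3 + 2f4, giving column 1 = [1, -2, 0, 2]; repeating for each j gives P = [[1, -1, -1, 2], [-2, 1, 0, 1], [0, 1, 2, 2], [2, -2, 2, 1]].

[[1, -1, -1, 2], [-2, 1, 0, 1], [0, 1, 2, 2], [2, -2, 2, 1]]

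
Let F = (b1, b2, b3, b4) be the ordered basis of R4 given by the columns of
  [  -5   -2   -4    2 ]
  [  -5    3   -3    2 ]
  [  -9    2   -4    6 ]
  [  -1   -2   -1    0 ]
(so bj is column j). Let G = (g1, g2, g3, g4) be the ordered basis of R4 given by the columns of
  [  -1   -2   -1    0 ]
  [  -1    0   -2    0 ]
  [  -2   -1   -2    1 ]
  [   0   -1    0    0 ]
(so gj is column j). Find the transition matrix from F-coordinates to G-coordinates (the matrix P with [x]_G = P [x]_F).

Column j of P is [bj]_G, since P maps F-coordinates to G-coordinates.
Expressing b1 in G: b1 = g1 + g2 + 2g3 - 2g4, so column 1 of P is [1, 1, 2, -2].
Doing the same for each bj gives P = [[1, -1, 1, -2], [1, 2, 1, 0], [2, -1, 1, 0], [-2, 0, 1, 2]].

[[1, -1, 1, -2], [1, 2, 1, 0], [2, -1, 1, 0], [-2, 0, 1, 2]]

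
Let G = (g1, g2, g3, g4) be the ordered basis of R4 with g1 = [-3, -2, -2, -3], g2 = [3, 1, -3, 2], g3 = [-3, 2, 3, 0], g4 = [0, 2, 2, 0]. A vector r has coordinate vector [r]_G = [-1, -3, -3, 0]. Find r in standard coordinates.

[3, -7, 2, -3]

The coordinates say r = -g1 - 3g2 - 3g3 + 0·g4; adding the scaled basis vectors gives [3, -7, 2, -3].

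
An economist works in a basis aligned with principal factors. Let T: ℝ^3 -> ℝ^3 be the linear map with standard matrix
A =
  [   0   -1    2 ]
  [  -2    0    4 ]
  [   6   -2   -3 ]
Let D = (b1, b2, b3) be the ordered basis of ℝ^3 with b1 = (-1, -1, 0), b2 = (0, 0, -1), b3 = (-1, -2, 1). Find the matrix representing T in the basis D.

Let P have columns b1, ..., b3. Then [T]_D = P^(-1) A P.
Here det P = 1, so P^(-1) is integer; computing A P first and then P^(-1)(A P) gives [[0, 0, -2], [3, -1, 3], [-1, 2, -2]].

[[0, 0, -2], [3, -1, 3], [-1, 2, -2]]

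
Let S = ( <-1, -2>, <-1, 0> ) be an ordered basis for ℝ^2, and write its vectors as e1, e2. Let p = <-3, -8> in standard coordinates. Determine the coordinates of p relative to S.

<4, -1>

[p]_S is the unique c with M c = p, where M has columns e1, e2.
System: -c_1 - c_2 = -3, -2c_1 + 0c_2 = -8; solving gives c_1 = 4, c_2 = -1.
Check: 4e1 - e2 = <-3, -8>.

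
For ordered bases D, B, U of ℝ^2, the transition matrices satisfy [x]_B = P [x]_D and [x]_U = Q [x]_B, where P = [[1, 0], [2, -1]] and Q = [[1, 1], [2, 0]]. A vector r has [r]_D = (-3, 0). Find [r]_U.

Composing the changes, [r]_U = Q P [r]_D.
Q P = [[3, -1], [2, 0]]; applying this to (-3, 0) gives (-9, -6).

(-9, -6)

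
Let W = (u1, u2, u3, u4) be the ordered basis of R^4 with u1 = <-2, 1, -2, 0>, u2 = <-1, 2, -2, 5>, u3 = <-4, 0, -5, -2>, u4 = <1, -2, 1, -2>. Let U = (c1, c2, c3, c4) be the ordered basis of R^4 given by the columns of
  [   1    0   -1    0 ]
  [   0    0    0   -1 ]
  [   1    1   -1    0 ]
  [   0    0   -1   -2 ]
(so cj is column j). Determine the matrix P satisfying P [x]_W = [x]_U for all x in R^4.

Take x = uj: its W-coordinates are the j-th standard unit vector, so P e_j — column j of P — equals [uj]_U.
u1 = 0·c1 + 0·c2 + 2c3 - c4, giving column 1 = <0, 0, 2, -1>; repeating for each j gives P = [[0, -2, -2, -1], [0, -1, -1, 0], [2, -1, 2, -2], [-1, -2, 0, 2]].

[[0, -2, -2, -1], [0, -1, -1, 0], [2, -1, 2, -2], [-1, -2, 0, 2]]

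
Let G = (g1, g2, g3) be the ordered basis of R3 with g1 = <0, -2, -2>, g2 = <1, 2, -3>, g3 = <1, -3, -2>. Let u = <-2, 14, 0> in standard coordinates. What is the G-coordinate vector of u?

Write u = c_1 g1 + ... + c_3 g3 and solve for the c_i.
Solving this 3x3 system gives c = (1, 2, -4).
Check: g1 + 2g2 - 4g3 = <-2, 14, 0>.

<1, 2, -4>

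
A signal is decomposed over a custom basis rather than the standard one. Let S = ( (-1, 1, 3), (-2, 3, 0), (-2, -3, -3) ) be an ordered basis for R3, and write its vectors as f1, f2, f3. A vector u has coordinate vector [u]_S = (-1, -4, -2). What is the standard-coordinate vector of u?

u = M [u]_S, where M has columns f1, ..., f3.
Carrying out the matrix-vector product, u = (13, -7, 3).

(13, -7, 3)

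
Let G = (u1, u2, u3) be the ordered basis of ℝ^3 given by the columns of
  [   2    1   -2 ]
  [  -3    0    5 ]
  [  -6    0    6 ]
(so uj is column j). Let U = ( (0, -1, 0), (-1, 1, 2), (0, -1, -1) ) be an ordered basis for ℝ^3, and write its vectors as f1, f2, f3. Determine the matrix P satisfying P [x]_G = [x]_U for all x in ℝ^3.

Let M have columns uj and N have columns fj. Then for every x, N [x]_U = x = M [x]_G, so P = N^(-1) M.
Since det N = 1, N^(-1) has integer entries; multiplying gives P = [[-1, 1, -1], [-2, -1, 2], [2, -2, -2]].

[[-1, 1, -1], [-2, -1, 2], [2, -2, -2]]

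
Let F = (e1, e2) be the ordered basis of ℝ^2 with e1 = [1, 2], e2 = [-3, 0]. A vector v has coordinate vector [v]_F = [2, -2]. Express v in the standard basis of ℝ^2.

[8, 4]

The coordinates say v = 2e1 - 2e2; adding the scaled basis vectors gives [8, 4].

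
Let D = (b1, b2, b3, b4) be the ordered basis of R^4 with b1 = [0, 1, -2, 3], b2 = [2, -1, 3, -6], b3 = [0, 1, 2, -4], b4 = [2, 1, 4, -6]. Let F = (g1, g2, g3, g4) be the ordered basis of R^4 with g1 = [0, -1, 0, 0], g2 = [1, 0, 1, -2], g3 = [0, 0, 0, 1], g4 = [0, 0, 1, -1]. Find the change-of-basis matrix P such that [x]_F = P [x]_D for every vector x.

Take x = bj: its D-coordinates are the j-th standard unit vector, so P e_j — column j of P — equals [bj]_F.
b1 = -g1 + 0·g2 + g3 - 2g4, giving column 1 = [-1, 0, 1, -2]; repeating for each j gives P = [[-1, 1, -1, -1], [0, 2, 0, 2], [1, -1, -2, 0], [-2, 1, 2, 2]].

[[-1, 1, -1, -1], [0, 2, 0, 2], [1, -1, -2, 0], [-2, 1, 2, 2]]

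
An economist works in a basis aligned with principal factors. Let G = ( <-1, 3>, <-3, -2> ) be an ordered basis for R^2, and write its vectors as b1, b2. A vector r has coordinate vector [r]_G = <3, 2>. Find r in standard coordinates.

The coordinates say r = 3b1 + 2b2; adding the scaled basis vectors gives <-9, 5>.

<-9, 5>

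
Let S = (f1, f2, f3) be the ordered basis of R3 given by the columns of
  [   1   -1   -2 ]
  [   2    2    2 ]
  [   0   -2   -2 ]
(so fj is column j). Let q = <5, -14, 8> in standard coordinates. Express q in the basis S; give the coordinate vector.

<-3, 0, -4>

Write q = c_1 f1 + ... + c_3 f3 and solve for the c_i.
Row-reducing the augmented matrix [M | q] gives c = (-3, 0, -4).
Check: -3f1 + 0·f2 - 4f3 = <5, -14, 8>.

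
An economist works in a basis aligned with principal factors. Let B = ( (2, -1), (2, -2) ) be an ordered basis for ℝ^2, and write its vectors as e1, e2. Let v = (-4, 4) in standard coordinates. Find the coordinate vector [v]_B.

(0, -2)

We seek scalars with c_1 e1 + c_2 e2 = v; equivalently solve M c = v where the columns of M are e1, e2.
System: 2c_1 + 2c_2 = -4, -c_1 - 2c_2 = 4; solving gives c_1 = 0, c_2 = -2.
Check: 0·e1 - 2e2 = (-4, 4).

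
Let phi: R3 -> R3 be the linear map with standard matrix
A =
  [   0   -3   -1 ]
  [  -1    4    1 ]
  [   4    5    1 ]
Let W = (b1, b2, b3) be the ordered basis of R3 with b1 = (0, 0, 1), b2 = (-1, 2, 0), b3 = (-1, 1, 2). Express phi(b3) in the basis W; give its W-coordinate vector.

Compute phi(b3) = A b3 = (-5, 7, 3) in standard coordinates.
Then write this in W-coordinates: solve for y in y_1 b1 + ... + y_3 b3 = (-5, 7, 3).
This gives y = (-3, 2, 3), which is column 3 of [phi]_W.

(-3, 2, 3)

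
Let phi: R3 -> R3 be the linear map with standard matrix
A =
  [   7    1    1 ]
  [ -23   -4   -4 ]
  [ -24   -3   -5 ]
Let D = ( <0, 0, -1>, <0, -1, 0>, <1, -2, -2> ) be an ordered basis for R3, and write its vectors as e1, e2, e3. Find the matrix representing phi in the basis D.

With P the matrix whose columns are e1, ..., e3, [phi]_D = P^(-1) A P.
Column by column: phi(e1) = A e1 = <-1, 4, 5>; its D-coordinates <-3, -2, -1> give column 1.
Continuing for each basis vector yields [phi]_D = [[-3, -1, 2], [-2, -2, 1], [-1, -1, 3]].

[[-3, -1, 2], [-2, -2, 1], [-1, -1, 3]]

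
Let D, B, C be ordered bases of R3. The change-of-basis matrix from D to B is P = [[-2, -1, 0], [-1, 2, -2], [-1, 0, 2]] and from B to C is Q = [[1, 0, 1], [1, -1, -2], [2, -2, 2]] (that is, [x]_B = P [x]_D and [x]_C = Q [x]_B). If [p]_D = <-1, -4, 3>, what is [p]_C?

<13, 5, 52>

Composing the changes, [p]_C = Q P [p]_D.
Q P = [[-3, -1, 2], [1, -3, -2], [-4, -6, 8]]; applying this to <-1, -4, 3> gives <13, 5, 52>.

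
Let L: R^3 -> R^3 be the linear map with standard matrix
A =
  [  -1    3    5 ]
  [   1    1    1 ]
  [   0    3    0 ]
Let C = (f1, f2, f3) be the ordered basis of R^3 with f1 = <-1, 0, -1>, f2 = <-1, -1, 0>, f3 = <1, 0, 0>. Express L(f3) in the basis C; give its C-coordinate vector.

Compute L(f3) = A f3 = <-1, 1, 0> in standard coordinates.
Then write this in C-coordinates: solve for y in y_1 f1 + ... + y_3 f3 = <-1, 1, 0>.
This gives y = <0, -1, -2>, which is column 3 of [L]_C.

<0, -1, -2>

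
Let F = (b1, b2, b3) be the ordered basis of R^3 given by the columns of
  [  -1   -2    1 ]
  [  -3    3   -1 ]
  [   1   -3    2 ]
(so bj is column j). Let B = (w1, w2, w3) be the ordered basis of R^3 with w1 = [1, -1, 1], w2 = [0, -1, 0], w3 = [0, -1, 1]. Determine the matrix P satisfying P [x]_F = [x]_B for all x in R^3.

[[-1, -2, 1], [2, 0, -1], [2, -1, 1]]

Take x = bj: its F-coordinates are the j-th standard unit vector, so P e_j — column j of P — equals [bj]_B.
b1 = -w1 + 2w2 + 2w3, giving column 1 = [-1, 2, 2]; repeating for each j gives P = [[-1, -2, 1], [2, 0, -1], [2, -1, 1]].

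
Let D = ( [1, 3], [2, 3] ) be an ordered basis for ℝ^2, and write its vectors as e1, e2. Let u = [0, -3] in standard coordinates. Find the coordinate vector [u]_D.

[u]_D is the unique c with M c = u, where M has columns e1, e2.
System: c_1 + 2c_2 = 0, 3c_1 + 3c_2 = -3; solving gives c_1 = -2, c_2 = 1.
Check: -2e1 + e2 = [0, -3].

[-2, 1]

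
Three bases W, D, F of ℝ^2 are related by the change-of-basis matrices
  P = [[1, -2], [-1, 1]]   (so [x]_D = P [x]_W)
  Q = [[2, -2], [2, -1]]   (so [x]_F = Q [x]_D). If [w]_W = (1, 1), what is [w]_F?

(-2, -2)

Composing the changes, [w]_F = Q P [w]_W.
Q P = [[4, -6], [3, -5]]; applying this to (1, 1) gives (-2, -2).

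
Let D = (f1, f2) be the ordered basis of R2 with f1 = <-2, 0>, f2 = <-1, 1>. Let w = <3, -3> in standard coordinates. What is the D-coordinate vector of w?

Write w = c_1 f1 + c_2 f2 and solve for the c_i.
System: -2c_1 - c_2 = 3, 0c_1 + c_2 = -3; solving gives c_1 = 0, c_2 = -3.
Check: 0·f1 - 3f2 = <3, -3>.

<0, -3>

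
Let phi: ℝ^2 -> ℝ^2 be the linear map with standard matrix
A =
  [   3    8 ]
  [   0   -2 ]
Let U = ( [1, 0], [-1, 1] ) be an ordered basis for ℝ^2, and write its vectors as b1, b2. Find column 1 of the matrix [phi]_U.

[3, 0]

Compute phi(b1) = A b1 = [3, 0] in standard coordinates.
Then write this in U-coordinates: solve for y in y_1 b1 + y_2 b2 = [3, 0].
This gives y = [3, 0], which is column 1 of [phi]_U.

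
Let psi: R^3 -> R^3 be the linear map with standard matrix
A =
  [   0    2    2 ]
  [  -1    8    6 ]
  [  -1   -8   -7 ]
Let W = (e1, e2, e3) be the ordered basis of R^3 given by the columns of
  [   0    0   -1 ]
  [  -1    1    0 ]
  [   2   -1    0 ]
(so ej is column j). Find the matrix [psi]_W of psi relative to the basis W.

With P the matrix whose columns are e1, ..., e3, [psi]_W = P^(-1) A P.
Column by column: psi(e1) = A e1 = [2, 4, -6]; its W-coordinates [-2, 2, -2] give column 1.
Continuing for each basis vector yields [psi]_W = [[-2, 1, 2], [2, 3, 3], [-2, 0, 0]].

[[-2, 1, 2], [2, 3, 3], [-2, 0, 0]]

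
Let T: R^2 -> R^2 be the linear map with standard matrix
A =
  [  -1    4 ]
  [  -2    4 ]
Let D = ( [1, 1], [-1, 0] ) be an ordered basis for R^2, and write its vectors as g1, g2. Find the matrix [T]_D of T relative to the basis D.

With P the matrix whose columns are g1, g2, [T]_D = P^(-1) A P.
Column by column: T(g1) = A g1 = [3, 2]; its D-coordinates [2, -1] give column 1.
Continuing for each basis vector yields [T]_D = [[2, 2], [-1, 1]].

[[2, 2], [-1, 1]]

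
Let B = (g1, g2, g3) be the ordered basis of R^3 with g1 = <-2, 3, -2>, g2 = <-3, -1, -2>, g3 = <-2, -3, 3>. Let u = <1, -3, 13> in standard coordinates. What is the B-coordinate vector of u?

<1, -3, 3>

Write u = c_1 g1 + ... + c_3 g3 and solve for the c_i.
Row-reducing the augmented matrix [M | u] gives c = (1, -3, 3).
Check: g1 - 3g2 + 3g3 = <1, -3, 13>.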